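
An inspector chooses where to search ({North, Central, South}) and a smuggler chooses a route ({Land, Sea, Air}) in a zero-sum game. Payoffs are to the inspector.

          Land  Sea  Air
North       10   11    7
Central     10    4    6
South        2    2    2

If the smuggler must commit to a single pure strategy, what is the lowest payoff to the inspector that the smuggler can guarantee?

Column maxima: Land → 10, Sea → 11, Air → 7.
The smallest of these is 7.

7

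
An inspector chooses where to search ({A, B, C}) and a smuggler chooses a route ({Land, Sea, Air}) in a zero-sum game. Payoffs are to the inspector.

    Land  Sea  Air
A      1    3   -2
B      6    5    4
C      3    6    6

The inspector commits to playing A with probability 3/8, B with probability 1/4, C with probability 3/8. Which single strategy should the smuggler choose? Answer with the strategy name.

If the smuggler plays Land, the inspector's expected payoff is (3/8)·1 + (1/4)·6 + (3/8)·3 = 3.
If the smuggler plays Sea, the inspector's expected payoff is (3/8)·3 + (1/4)·5 + (3/8)·6 = 37/8.
If the smuggler plays Air, the inspector's expected payoff is (3/8)·(-2) + (1/4)·4 + (3/8)·6 = 5/2.
The smuggler minimizes the inspector's payoff; the smallest is 5/2, so the best response is Air.

Air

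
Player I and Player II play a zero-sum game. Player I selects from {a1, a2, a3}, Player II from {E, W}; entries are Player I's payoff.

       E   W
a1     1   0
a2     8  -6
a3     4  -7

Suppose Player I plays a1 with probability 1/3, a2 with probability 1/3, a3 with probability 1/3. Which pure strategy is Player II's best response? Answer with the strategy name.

If Player II plays E, Player I's expected payoff is (1/3)·1 + (1/3)·8 + (1/3)·4 = 13/3.
If Player II plays W, Player I's expected payoff is (1/3)·0 + (1/3)·(-6) + (1/3)·(-7) = -13/3.
Player II minimizes Player I's payoff; the smallest is -13/3, so the best response is W.

W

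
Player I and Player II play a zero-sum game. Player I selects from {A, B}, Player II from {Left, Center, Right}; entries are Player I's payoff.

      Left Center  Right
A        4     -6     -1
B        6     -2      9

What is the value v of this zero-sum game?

Row minima: A → -6, B → -2; maximin = -2.
Column maxima: Left → 6, Center → -2, Right → 9; minimax = -2.
Since maximin = minimax = -2, there is a saddle point and the value is -2.

-2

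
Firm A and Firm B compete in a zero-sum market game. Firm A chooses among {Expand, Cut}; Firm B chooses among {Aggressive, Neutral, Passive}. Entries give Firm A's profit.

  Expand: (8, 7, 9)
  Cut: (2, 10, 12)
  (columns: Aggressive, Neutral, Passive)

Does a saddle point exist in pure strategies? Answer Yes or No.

Row minima: Expand → 7, Cut → 2; maximin = 7.
Column maxima: Aggressive → 8, Neutral → 10, Passive → 12; minimax = 8.
7 ≠ 8, so no pure-strategy equilibrium exists.

No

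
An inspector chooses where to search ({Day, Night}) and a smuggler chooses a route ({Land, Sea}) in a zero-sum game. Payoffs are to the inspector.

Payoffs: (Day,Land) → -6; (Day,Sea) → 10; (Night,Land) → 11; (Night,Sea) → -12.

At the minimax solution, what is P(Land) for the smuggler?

22/39

Row minima: Day → -6, Night → -12; maximin = -6.
Column maxima: Land → 11, Sea → 10; minimax = 10.
-6 ≠ 10, so there is no saddle point; optimal play is mixed.
Let the inspector play Day with probability p. Expected payoff against Land: (-6)p + 11(1−p) = −17p + 11; against Sea: 10p + (-12)(1−p) = 22p − 12.
Setting these equal: −17p + 11 = 22p − 12 ⇒ −39p = -23 ⇒ p = 23/39, and the value is (-17)·(23/39) + 11 = 38/39.
For the smuggler: with q = P(Land), equating Day's and Night's payoffs gives −16q + 10 = 23q − 12 ⇒ q = 22/39.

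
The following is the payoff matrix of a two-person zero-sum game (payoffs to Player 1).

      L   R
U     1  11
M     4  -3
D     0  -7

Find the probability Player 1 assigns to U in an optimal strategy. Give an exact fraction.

7/17

Row minima: U → 1, M → -3, D → -7; maximin = 1.
Column maxima: L → 4, R → 11; minimax = 4.
1 ≠ 4, so there is no saddle point; optimal play is mixed.
D is strictly dominated by U, so Player 1 never plays it.
On the remaining 2×2 (U, M vs L, R):
Let Player 1 play U with probability p. Expected payoff against L: 1p + 4(1−p) = −3p + 4; against R: 11p + (-3)(1−p) = 14p − 3.
Setting these equal: −3p + 4 = 14p − 3 ⇒ −17p = -7 ⇒ p = 7/17, and the value is (-3)·(7/17) + 4 = 47/17.
For Player 2: with q = P(L), equating U's and M's payoffs gives −10q + 11 = 7q − 3 ⇒ q = 14/17.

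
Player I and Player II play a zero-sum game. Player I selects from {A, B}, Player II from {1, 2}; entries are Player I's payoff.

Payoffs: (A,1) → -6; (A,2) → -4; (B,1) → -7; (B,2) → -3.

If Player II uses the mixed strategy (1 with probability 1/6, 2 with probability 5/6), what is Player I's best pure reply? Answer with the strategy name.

Expected payoff of A: (1/6)·(-6) + (5/6)·(-4) = -13/3.
Expected payoff of B: (1/6)·(-7) + (5/6)·(-3) = -11/3.
The largest is -11/3, so Player I's best response is B.

B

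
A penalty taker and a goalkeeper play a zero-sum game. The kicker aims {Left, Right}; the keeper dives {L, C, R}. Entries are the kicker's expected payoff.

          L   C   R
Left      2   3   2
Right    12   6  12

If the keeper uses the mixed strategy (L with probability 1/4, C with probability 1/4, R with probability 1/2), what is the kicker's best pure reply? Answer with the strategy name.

Expected payoff of Left: (1/4)·2 + (1/4)·3 + (1/2)·2 = 9/4.
Expected payoff of Right: (1/4)·12 + (1/4)·6 + (1/2)·12 = 21/2.
The largest is 21/2, so the kicker's best response is Right.

Right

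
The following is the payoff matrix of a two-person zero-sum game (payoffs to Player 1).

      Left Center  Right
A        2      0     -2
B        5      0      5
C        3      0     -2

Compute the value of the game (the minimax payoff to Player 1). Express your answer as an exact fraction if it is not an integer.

Row minima: A → -2, B → 0, C → -2; maximin = 0.
Column maxima: Left → 5, Center → 0, Right → 5; minimax = 0.
Since maximin = minimax = 0, there is a saddle point and the value is 0.

0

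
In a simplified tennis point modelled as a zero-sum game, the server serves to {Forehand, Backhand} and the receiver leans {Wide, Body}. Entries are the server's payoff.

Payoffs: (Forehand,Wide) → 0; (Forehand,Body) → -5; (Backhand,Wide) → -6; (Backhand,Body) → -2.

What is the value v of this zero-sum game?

-10/3

Row minima: Forehand → -5, Backhand → -6; maximin = -5.
Column maxima: Wide → 0, Body → -2; minimax = -2.
-5 ≠ -2, so there is no saddle point; optimal play is mixed.
Let the server play Forehand with probability p. Expected payoff against Wide: 0p + (-6)(1−p) = 6p − 6; against Body: (-5)p + (-2)(1−p) = −3p − 2.
Setting these equal: 6p − 6 = −3p − 2 ⇒ 9p = 4 ⇒ p = 4/9, and the value is (6)·(4/9) − 6 = -10/3.
For the receiver: with q = P(Wide), equating Forehand's and Backhand's payoffs gives 5q − 5 = −4q − 2 ⇒ q = 1/3.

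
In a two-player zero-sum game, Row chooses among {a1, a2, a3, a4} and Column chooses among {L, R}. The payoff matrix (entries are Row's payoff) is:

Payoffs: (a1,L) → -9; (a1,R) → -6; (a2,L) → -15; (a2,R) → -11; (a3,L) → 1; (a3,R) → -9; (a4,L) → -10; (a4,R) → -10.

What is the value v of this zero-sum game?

Row minima: a1 → -9, a2 → -15, a3 → -9, a4 → -10; maximin = -9.
Column maxima: L → 1, R → -6; minimax = -6.
-9 ≠ -6, so there is no saddle point; optimal play is mixed.
a2 is strictly dominated by a1, so Row never plays it.
a4 is strictly dominated by a1, so Row never plays it.
On the remaining 2×2 (a1, a3 vs L, R):
Let Row play a1 with probability p. Expected payoff against L: (-9)p + 1(1−p) = −10p + 1; against R: (-6)p + (-9)(1−p) = 3p − 9.
Setting these equal: −10p + 1 = 3p − 9 ⇒ −13p = -10 ⇒ p = 10/13, and the value is (-10)·(10/13) + 1 = -87/13.
For Column: with q = P(L), equating a1's and a3's payoffs gives −3q − 6 = 10q − 9 ⇒ q = 3/13.

-87/13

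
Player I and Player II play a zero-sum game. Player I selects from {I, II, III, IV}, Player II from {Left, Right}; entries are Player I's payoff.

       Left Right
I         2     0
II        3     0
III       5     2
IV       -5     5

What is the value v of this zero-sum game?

Row minima: I → 0, II → 0, III → 2, IV → -5; maximin = 2.
Column maxima: Left → 5, Right → 5; minimax = 5.
2 ≠ 5, so there is no saddle point; optimal play is mixed.
I is strictly dominated by III, so Player I never plays it.
II is strictly dominated by III, so Player I never plays it.
On the remaining 2×2 (III, IV vs Left, Right):
Let Player I play III with probability p. Expected payoff against Left: 5p + (-5)(1−p) = 10p − 5; against Right: 2p + 5(1−p) = −3p + 5.
Setting these equal: 10p − 5 = −3p + 5 ⇒ 13p = 10 ⇒ p = 10/13, and the value is (10)·(10/13) − 5 = 35/13.
For Player II: with q = P(Left), equating III's and IV's payoffs gives 3q + 2 = −10q + 5 ⇒ q = 3/13.

35/13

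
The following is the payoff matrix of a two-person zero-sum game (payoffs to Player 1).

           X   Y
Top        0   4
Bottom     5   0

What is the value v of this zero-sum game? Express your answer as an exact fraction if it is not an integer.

20/9

Row minima: Top → 0, Bottom → 0; maximin = 0.
Column maxima: X → 5, Y → 4; minimax = 4.
0 ≠ 4, so there is no saddle point; optimal play is mixed.
Let Player 1 play Top with probability p. Expected payoff against X: 0p + 5(1−p) = −5p + 5; against Y: 4p + 0(1−p) = 4p.
Setting these equal: −5p + 5 = 4p ⇒ −9p = -5 ⇒ p = 5/9, and the value is (-5)·(5/9) + 5 = 20/9.
For Player 2: with q = P(X), equating Top's and Bottom's payoffs gives −4q + 4 = 5q ⇒ q = 4/9.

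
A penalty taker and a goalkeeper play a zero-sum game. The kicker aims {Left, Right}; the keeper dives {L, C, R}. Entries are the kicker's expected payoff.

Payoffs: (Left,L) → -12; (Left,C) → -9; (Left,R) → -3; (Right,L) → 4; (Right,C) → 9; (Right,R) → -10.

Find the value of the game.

-132/23

Row minima: Left → -12, Right → -10; maximin = -10.
Column maxima: L → 4, C → 9, R → -3; minimax = -3.
-10 ≠ -3, so there is no saddle point; optimal play is mixed.
C is strictly dominated by L (it gives the kicker strictly more in every row), so the keeper never plays it.
On the remaining 2×2 (Left, Right vs L, R):
Let the kicker play Left with probability p. Expected payoff against L: (-12)p + 4(1−p) = −16p + 4; against R: (-3)p + (-10)(1−p) = 7p − 10.
Setting these equal: −16p + 4 = 7p − 10 ⇒ −23p = -14 ⇒ p = 14/23, and the value is (-16)·(14/23) + 4 = -132/23.
For the keeper: with q = P(L), equating Left's and Right's payoffs gives −9q − 3 = 14q − 10 ⇒ q = 7/23.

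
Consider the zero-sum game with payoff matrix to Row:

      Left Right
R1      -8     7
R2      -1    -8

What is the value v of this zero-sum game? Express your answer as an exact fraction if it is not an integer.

-71/22

Row minima: R1 → -8, R2 → -8; maximin = -8.
Column maxima: Left → -1, Right → 7; minimax = -1.
-8 ≠ -1, so there is no saddle point; optimal play is mixed.
Let Row play R1 with probability p. Expected payoff against Left: (-8)p + (-1)(1−p) = −7p − 1; against Right: 7p + (-8)(1−p) = 15p − 8.
Setting these equal: −7p − 1 = 15p − 8 ⇒ −22p = -7 ⇒ p = 7/22, and the value is (-7)·(7/22) − 1 = -71/22.
For Column: with q = P(Left), equating R1's and R2's payoffs gives −15q + 7 = 7q − 8 ⇒ q = 15/22.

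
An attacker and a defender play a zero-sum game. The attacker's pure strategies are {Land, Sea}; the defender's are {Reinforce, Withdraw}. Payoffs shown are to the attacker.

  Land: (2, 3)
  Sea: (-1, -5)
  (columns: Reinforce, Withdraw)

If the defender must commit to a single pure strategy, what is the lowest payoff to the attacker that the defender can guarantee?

2

Column maxima: Reinforce → 2, Withdraw → 3.
The smallest of these is 2.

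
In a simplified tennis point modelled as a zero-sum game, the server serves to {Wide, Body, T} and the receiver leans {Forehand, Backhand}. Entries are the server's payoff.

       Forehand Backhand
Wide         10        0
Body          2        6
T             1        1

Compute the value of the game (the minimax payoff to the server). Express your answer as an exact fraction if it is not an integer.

Row minima: Wide → 0, Body → 2, T → 1; maximin = 2.
Column maxima: Forehand → 10, Backhand → 6; minimax = 6.
2 ≠ 6, so there is no saddle point; optimal play is mixed.
T is strictly dominated by Body, so the server never plays it.
On the remaining 2×2 (Wide, Body vs Forehand, Backhand):
Let the server play Wide with probability p. Expected payoff against Forehand: 10p + 2(1−p) = 8p + 2; against Backhand: 0p + 6(1−p) = −6p + 6.
Setting these equal: 8p + 2 = −6p + 6 ⇒ 14p = 4 ⇒ p = 2/7, and the value is (8)·(2/7) + 2 = 30/7.
For the receiver: with q = P(Forehand), equating Wide's and Body's payoffs gives 10q = −4q + 6 ⇒ q = 3/7.

30/7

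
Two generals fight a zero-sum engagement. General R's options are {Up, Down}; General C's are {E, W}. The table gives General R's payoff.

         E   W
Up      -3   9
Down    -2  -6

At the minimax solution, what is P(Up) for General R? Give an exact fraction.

1/4

Row minima: Up → -3, Down → -6; maximin = -3.
Column maxima: E → -2, W → 9; minimax = -2.
-3 ≠ -2, so there is no saddle point; optimal play is mixed.
Let General R play Up with probability p. Expected payoff against E: (-3)p + (-2)(1−p) = −p − 2; against W: 9p + (-6)(1−p) = 15p − 6.
Setting these equal: −p − 2 = 15p − 6 ⇒ −16p = -4 ⇒ p = 1/4, and the value is (-1)·(1/4) − 2 = -9/4.
For General C: with q = P(E), equating Up's and Down's payoffs gives −12q + 9 = 4q − 6 ⇒ q = 15/16.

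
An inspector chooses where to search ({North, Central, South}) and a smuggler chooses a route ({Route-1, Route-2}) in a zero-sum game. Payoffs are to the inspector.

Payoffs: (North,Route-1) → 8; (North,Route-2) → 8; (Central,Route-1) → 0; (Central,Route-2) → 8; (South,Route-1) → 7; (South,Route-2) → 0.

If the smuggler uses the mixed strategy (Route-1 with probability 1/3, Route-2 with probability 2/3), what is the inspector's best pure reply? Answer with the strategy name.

Expected payoff of North: (1/3)·8 + (2/3)·8 = 8.
Expected payoff of Central: (1/3)·0 + (2/3)·8 = 16/3.
Expected payoff of South: (1/3)·7 + (2/3)·0 = 7/3.
The largest is 8, so the inspector's best response is North.

North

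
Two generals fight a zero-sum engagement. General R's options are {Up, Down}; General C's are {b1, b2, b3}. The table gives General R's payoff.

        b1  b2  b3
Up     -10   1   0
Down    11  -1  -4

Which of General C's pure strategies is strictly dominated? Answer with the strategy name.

b2

b3 holds General R's payoff strictly below b2 in every row: 0 < 1, -4 < -1.
So b2 is strictly dominated for General C.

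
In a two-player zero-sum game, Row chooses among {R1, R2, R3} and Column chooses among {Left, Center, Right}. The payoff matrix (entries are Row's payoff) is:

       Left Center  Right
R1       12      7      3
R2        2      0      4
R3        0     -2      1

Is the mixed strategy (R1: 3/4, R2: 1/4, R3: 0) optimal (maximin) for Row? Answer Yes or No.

No

Against Left this mix gives (3/4)·12 + (1/4)·2 = 19/2.
Against Center this mix gives (3/4)·7 + (1/4)·0 = 21/4.
Against Right this mix gives (3/4)·3 + (1/4)·4 = 13/4.
Column will play Right, holding Row to 13/4. Shifting weight toward the row that does better against Right would raise this floor (the equalizing mix achieves 7/2 against both Right and Center), so the proposed strategy is not optimal.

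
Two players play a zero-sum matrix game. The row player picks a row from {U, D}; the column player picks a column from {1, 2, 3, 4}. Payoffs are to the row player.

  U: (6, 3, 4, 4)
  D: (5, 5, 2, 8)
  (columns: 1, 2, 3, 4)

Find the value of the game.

Row minima: U → 3, D → 2; maximin = 3.
Column maxima: 1 → 6, 2 → 5, 3 → 4, 4 → 8; minimax = 4.
3 ≠ 4, so there is no saddle point; optimal play is mixed.
1 is strictly dominated by 3 (it gives the row player strictly more in every row), so the column player never plays it.
4 is strictly dominated by 2 (it gives the row player strictly more in every row), so the column player never plays it.
On the remaining 2×2 (U, D vs 2, 3):
Let the row player play U with probability p. Expected payoff against 2: 3p + 5(1−p) = −2p + 5; against 3: 4p + 2(1−p) = 2p + 2.
Setting these equal: −2p + 5 = 2p + 2 ⇒ −4p = -3 ⇒ p = 3/4, and the value is (-2)·(3/4) + 5 = 7/2.
For the column player: with q = P(2), equating U's and D's payoffs gives −q + 4 = 3q + 2 ⇒ q = 1/2.

7/2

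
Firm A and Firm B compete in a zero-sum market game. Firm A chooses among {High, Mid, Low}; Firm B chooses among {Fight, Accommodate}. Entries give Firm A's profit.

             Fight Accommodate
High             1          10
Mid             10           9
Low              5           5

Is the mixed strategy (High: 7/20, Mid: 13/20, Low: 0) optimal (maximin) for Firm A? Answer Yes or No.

Against Fight this mix gives (7/20)·1 + (13/20)·10 = 137/20.
Against Accommodate this mix gives (7/20)·10 + (13/20)·9 = 187/20.
Firm B will play Fight, holding Firm A to 137/20. Shifting weight toward the row that does better against Fight would raise this floor (the equalizing mix achieves 91/10 against both Fight and Accommodate), so the proposed strategy is not optimal.

No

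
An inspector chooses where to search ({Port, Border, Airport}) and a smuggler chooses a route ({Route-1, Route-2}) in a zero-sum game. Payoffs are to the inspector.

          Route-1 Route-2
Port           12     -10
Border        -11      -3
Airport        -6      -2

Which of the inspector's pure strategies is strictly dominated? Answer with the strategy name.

Airport gives a strictly higher payoff than Border against every column: -6 > -11, -2 > -3.
So Border is strictly dominated and the inspector never plays it.

Border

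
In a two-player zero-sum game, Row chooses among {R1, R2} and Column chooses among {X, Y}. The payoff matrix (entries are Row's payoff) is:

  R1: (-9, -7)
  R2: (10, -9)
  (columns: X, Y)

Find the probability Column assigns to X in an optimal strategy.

Row minima: R1 → -9, R2 → -9; maximin = -9.
Column maxima: X → 10, Y → -7; minimax = -7.
-9 ≠ -7, so there is no saddle point; optimal play is mixed.
Let Row play R1 with probability p. Expected payoff against X: (-9)p + 10(1−p) = −19p + 10; against Y: (-7)p + (-9)(1−p) = 2p − 9.
Setting these equal: −19p + 10 = 2p − 9 ⇒ −21p = -19 ⇒ p = 19/21, and the value is (-19)·(19/21) + 10 = -151/21.
For Column: with q = P(X), equating R1's and R2's payoffs gives −2q − 7 = 19q − 9 ⇒ q = 2/21.

2/21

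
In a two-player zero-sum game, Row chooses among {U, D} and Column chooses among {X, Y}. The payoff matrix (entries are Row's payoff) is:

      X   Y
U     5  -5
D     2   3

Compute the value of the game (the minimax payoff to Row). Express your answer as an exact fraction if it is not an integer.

Row minima: U → -5, D → 2; maximin = 2.
Column maxima: X → 5, Y → 3; minimax = 3.
2 ≠ 3, so there is no saddle point; optimal play is mixed.
Let Row play U with probability p. Expected payoff against X: 5p + 2(1−p) = 3p + 2; against Y: (-5)p + 3(1−p) = −8p + 3.
Setting these equal: 3p + 2 = −8p + 3 ⇒ 11p = 1 ⇒ p = 1/11, and the value is (3)·(1/11) + 2 = 25/11.
For Column: with q = P(X), equating U's and D's payoffs gives 10q − 5 = −q + 3 ⇒ q = 8/11.

25/11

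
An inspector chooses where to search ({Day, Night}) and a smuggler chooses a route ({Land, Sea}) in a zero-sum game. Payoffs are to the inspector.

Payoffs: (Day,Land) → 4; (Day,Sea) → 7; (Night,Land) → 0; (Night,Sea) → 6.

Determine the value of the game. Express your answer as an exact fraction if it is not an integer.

Row minima: Day → 4, Night → 0; maximin = 4.
Column maxima: Land → 4, Sea → 7; minimax = 4.
Since maximin = minimax = 4, there is a saddle point and the value is 4.

4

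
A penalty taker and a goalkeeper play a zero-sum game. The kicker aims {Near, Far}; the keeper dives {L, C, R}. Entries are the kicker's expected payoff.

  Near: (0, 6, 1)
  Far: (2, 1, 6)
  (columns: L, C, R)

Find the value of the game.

Row minima: Near → 0, Far → 1; maximin = 1.
Column maxima: L → 2, C → 6, R → 6; minimax = 2.
1 ≠ 2, so there is no saddle point; optimal play is mixed.
R is strictly dominated by L (it gives the kicker strictly more in every row), so the keeper never plays it.
On the remaining 2×2 (Near, Far vs L, C):
Let the kicker play Near with probability p. Expected payoff against L: 0p + 2(1−p) = −2p + 2; against C: 6p + 1(1−p) = 5p + 1.
Setting these equal: −2p + 2 = 5p + 1 ⇒ −7p = -1 ⇒ p = 1/7, and the value is (-2)·(1/7) + 2 = 12/7.
For the keeper: with q = P(L), equating Near's and Far's payoffs gives −6q + 6 = q + 1 ⇒ q = 5/7.

12/7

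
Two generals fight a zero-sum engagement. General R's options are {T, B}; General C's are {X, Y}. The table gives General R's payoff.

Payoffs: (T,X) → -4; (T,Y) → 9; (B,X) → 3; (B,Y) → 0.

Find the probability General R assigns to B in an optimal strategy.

Row minima: T → -4, B → 0; maximin = 0.
Column maxima: X → 3, Y → 9; minimax = 3.
0 ≠ 3, so there is no saddle point; optimal play is mixed.
Let General R play T with probability p. Expected payoff against X: (-4)p + 3(1−p) = −7p + 3; against Y: 9p + 0(1−p) = 9p.
Setting these equal: −7p + 3 = 9p ⇒ −16p = -3 ⇒ p = 3/16, and the value is (-7)·(3/16) + 3 = 27/16.
For General C: with q = P(X), equating T's and B's payoffs gives −13q + 9 = 3q ⇒ q = 9/16.

13/16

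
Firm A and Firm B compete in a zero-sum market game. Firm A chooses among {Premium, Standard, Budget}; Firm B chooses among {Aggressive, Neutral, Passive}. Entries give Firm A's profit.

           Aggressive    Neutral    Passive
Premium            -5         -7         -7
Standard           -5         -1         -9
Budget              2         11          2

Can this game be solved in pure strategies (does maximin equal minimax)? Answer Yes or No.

Row minima: Premium → -7, Standard → -9, Budget → 2; maximin = 2.
Column maxima: Aggressive → 2, Neutral → 11, Passive → 2; minimax = 2.
maximin = minimax = 2, so a saddle point exists.

Yes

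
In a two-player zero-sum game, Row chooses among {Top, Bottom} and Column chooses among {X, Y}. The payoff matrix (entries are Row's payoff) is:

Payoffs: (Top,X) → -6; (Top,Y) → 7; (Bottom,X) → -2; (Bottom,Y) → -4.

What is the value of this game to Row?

Row minima: Top → -6, Bottom → -4; maximin = -4.
Column maxima: X → -2, Y → 7; minimax = -2.
-4 ≠ -2, so there is no saddle point; optimal play is mixed.
Let Row play Top with probability p. Expected payoff against X: (-6)p + (-2)(1−p) = −4p − 2; against Y: 7p + (-4)(1−p) = 11p − 4.
Setting these equal: −4p − 2 = 11p − 4 ⇒ −15p = -2 ⇒ p = 2/15, and the value is (-4)·(2/15) − 2 = -38/15.
For Column: with q = P(X), equating Top's and Bottom's payoffs gives −13q + 7 = 2q − 4 ⇒ q = 11/15.

-38/15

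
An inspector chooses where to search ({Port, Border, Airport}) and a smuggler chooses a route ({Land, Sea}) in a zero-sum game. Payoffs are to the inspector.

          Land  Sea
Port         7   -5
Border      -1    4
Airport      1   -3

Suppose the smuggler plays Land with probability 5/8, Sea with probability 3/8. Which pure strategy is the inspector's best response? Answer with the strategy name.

Port

Expected payoff of Port: (5/8)·7 + (3/8)·(-5) = 5/2.
Expected payoff of Border: (5/8)·(-1) + (3/8)·4 = 7/8.
Expected payoff of Airport: (5/8)·1 + (3/8)·(-3) = -1/2.
The largest is 5/2, so the inspector's best response is Port.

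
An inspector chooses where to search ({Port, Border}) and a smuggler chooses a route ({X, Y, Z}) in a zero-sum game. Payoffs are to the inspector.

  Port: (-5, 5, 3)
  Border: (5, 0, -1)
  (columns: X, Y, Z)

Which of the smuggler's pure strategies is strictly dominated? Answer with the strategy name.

Y

Z holds the inspector's payoff strictly below Y in every row: 3 < 5, -1 < 0.
So Y is strictly dominated for the smuggler.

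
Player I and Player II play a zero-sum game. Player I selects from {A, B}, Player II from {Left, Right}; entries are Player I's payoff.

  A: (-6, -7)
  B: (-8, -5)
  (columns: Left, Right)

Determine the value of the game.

-13/2

Row minima: A → -7, B → -8; maximin = -7.
Column maxima: Left → -6, Right → -5; minimax = -6.
-7 ≠ -6, so there is no saddle point; optimal play is mixed.
Let Player I play A with probability p. Expected payoff against Left: (-6)p + (-8)(1−p) = 2p − 8; against Right: (-7)p + (-5)(1−p) = −2p − 5.
Setting these equal: 2p − 8 = −2p − 5 ⇒ 4p = 3 ⇒ p = 3/4, and the value is (2)·(3/4) − 8 = -13/2.
For Player II: with q = P(Left), equating A's and B's payoffs gives q − 7 = −3q − 5 ⇒ q = 1/2.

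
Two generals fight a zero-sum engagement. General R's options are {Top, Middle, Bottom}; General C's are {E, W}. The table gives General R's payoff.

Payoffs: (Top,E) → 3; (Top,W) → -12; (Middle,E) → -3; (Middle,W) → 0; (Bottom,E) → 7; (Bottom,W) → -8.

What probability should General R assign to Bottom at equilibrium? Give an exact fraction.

Row minima: Top → -12, Middle → -3, Bottom → -8; maximin = -3.
Column maxima: E → 7, W → 0; minimax = 0.
-3 ≠ 0, so there is no saddle point; optimal play is mixed.
Top is strictly dominated by Bottom, so General R never plays it.
On the remaining 2×2 (Middle, Bottom vs E, W):
Let General R play Middle with probability p. Expected payoff against E: (-3)p + 7(1−p) = −10p + 7; against W: 0p + (-8)(1−p) = 8p − 8.
Setting these equal: −10p + 7 = 8p − 8 ⇒ −18p = -15 ⇒ p = 5/6, and the value is (-10)·(5/6) + 7 = -4/3.
For General C: with q = P(E), equating Middle's and Bottom's payoffs gives −3q = 15q − 8 ⇒ q = 4/9.

1/6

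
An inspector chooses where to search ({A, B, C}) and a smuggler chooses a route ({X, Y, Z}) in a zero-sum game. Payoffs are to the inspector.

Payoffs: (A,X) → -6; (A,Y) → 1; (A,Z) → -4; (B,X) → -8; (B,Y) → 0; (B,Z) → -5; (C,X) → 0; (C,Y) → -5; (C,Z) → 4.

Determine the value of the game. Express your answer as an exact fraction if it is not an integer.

Row minima: A → -6, B → -8, C → -5; maximin = -5.
Column maxima: X → 0, Y → 1, Z → 4; minimax = 0.
-5 ≠ 0, so there is no saddle point; optimal play is mixed.
B is strictly dominated by A, so the inspector never plays it.
Z is strictly dominated by X (it gives the inspector strictly more in every row), so the smuggler never plays it.
On the remaining 2×2 (A, C vs X, Y):
Let the inspector play A with probability p. Expected payoff against X: (-6)p + 0(1−p) = −6p; against Y: 1p + (-5)(1−p) = 6p − 5.
Setting these equal: −6p = 6p − 5 ⇒ −12p = -5 ⇒ p = 5/12, and the value is (-6)·(5/12) = -5/2.
For the smuggler: with q = P(X), equating A's and C's payoffs gives −7q + 1 = 5q − 5 ⇒ q = 1/2.

-5/2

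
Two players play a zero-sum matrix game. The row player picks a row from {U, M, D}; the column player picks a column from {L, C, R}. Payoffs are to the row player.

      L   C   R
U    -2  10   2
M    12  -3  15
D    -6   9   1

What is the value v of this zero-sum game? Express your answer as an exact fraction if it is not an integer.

38/9

Row minima: U → -2, M → -3, D → -6; maximin = -2.
Column maxima: L → 12, C → 10, R → 15; minimax = 10.
-2 ≠ 10, so there is no saddle point; optimal play is mixed.
D is strictly dominated by U, so the row player never plays it.
R is strictly dominated by L (it gives the row player strictly more in every row), so the column player never plays it.
On the remaining 2×2 (U, M vs L, C):
Let the row player play U with probability p. Expected payoff against L: (-2)p + 12(1−p) = −14p + 12; against C: 10p + (-3)(1−p) = 13p − 3.
Setting these equal: −14p + 12 = 13p − 3 ⇒ −27p = -15 ⇒ p = 5/9, and the value is (-14)·(5/9) + 12 = 38/9.
For the column player: with q = P(L), equating U's and M's payoffs gives −12q + 10 = 15q − 3 ⇒ q = 13/27.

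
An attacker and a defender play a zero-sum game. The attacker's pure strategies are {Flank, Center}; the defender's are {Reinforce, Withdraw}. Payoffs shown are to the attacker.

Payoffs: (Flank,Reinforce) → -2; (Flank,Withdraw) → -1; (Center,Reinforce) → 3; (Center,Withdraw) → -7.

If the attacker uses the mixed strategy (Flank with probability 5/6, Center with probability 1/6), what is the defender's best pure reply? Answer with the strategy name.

If the defender plays Reinforce, the attacker's expected payoff is (5/6)·(-2) + (1/6)·3 = -7/6.
If the defender plays Withdraw, the attacker's expected payoff is (5/6)·(-1) + (1/6)·(-7) = -2.
The defender minimizes the attacker's payoff; the smallest is -2, so the best response is Withdraw.

Withdraw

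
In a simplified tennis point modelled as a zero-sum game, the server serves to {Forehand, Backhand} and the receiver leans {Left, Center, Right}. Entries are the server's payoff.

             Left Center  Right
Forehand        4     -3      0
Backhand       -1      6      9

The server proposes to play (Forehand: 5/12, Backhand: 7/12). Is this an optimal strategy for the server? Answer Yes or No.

Against Left this mix gives (5/12)·4 + (7/12)·(-1) = 13/12.
Against Center this mix gives (5/12)·(-3) + (7/12)·6 = 9/4.
Against Right this mix gives (5/12)·0 + (7/12)·9 = 21/4.
The receiver will play Left, holding the server to 13/12. Shifting weight toward the row that does better against Left would raise this floor (the equalizing mix achieves 3/2 against both Left and Center), so the proposed strategy is not optimal.

No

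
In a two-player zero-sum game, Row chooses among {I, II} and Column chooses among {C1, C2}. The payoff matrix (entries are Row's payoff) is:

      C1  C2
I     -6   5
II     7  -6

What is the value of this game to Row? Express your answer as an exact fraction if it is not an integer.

-1/24

Row minima: I → -6, II → -6; maximin = -6.
Column maxima: C1 → 7, C2 → 5; minimax = 5.
-6 ≠ 5, so there is no saddle point; optimal play is mixed.
Let Row play I with probability p. Expected payoff against C1: (-6)p + 7(1−p) = −13p + 7; against C2: 5p + (-6)(1−p) = 11p − 6.
Setting these equal: −13p + 7 = 11p − 6 ⇒ −24p = -13 ⇒ p = 13/24, and the value is (-13)·(13/24) + 7 = -1/24.
For Column: with q = P(C1), equating I's and II's payoffs gives −11q + 5 = 13q − 6 ⇒ q = 11/24.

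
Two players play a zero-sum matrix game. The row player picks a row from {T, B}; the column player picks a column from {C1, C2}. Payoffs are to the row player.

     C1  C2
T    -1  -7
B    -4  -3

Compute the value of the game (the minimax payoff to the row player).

Row minima: T → -7, B → -4; maximin = -4.
Column maxima: C1 → -1, C2 → -3; minimax = -3.
-4 ≠ -3, so there is no saddle point; optimal play is mixed.
Let the row player play T with probability p. Expected payoff against C1: (-1)p + (-4)(1−p) = 3p − 4; against C2: (-7)p + (-3)(1−p) = −4p − 3.
Setting these equal: 3p − 4 = −4p − 3 ⇒ 7p = 1 ⇒ p = 1/7, and the value is (3)·(1/7) − 4 = -25/7.
For the column player: with q = P(C1), equating T's and B's payoffs gives 6q − 7 = −q − 3 ⇒ q = 4/7.

-25/7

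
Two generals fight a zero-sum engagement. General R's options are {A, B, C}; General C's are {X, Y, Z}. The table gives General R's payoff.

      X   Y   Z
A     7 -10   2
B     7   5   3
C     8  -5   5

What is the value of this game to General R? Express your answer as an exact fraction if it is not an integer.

Row minima: A → -10, B → 3, C → -5; maximin = 3.
Column maxima: X → 8, Y → 5, Z → 5; minimax = 5.
3 ≠ 5, so there is no saddle point; optimal play is mixed.
A is strictly dominated by C, so General R never plays it.
X is strictly dominated by Y (it gives General R strictly more in every row), so General C never plays it.
On the remaining 2×2 (B, C vs Y, Z):
Let General R play B with probability p. Expected payoff against Y: 5p + (-5)(1−p) = 10p − 5; against Z: 3p + 5(1−p) = −2p + 5.
Setting these equal: 10p − 5 = −2p + 5 ⇒ 12p = 10 ⇒ p = 5/6, and the value is (10)·(5/6) − 5 = 10/3.
For General C: with q = P(Y), equating B's and C's payoffs gives 2q + 3 = −10q + 5 ⇒ q = 1/6.

10/3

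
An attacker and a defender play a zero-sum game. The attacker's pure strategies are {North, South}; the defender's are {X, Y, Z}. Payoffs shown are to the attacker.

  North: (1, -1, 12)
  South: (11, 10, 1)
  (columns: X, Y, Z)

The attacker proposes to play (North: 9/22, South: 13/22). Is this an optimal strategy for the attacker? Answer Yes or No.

Yes

Against X this mix gives (9/22)·1 + (13/22)·11 = 76/11.
Against Y this mix gives (9/22)·(-1) + (13/22)·10 = 11/2.
Against Z this mix gives (9/22)·12 + (13/22)·1 = 11/2.
All of the defender's active replies (Y, Z) yield 11/2, and no column does worse for the attacker. The mix makes the defender indifferent and guarantees 11/2, so it is optimal.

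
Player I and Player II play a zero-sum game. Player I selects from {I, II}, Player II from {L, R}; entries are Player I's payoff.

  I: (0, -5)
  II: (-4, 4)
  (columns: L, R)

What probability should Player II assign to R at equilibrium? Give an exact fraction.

4/13

Row minima: I → -5, II → -4; maximin = -4.
Column maxima: L → 0, R → 4; minimax = 0.
-4 ≠ 0, so there is no saddle point; optimal play is mixed.
Let Player I play I with probability p. Expected payoff against L: 0p + (-4)(1−p) = 4p − 4; against R: (-5)p + 4(1−p) = −9p + 4.
Setting these equal: 4p − 4 = −9p + 4 ⇒ 13p = 8 ⇒ p = 8/13, and the value is (4)·(8/13) − 4 = -20/13.
For Player II: with q = P(L), equating I's and II's payoffs gives 5q − 5 = −8q + 4 ⇒ q = 9/13.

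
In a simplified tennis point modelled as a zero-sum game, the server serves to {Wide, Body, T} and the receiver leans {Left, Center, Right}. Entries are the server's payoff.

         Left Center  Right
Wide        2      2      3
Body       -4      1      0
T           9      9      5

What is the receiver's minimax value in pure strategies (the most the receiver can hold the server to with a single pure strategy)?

Column maxima: Left → 9, Center → 9, Right → 5.
The smallest of these is 5.

5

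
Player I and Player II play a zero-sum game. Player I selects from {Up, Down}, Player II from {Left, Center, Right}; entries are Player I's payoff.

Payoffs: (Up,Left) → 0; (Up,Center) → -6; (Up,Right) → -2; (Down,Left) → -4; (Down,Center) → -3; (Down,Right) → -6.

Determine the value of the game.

Row minima: Up → -6, Down → -6; maximin = -6.
Column maxima: Left → 0, Center → -3, Right → -2; minimax = -3.
-6 ≠ -3, so there is no saddle point; optimal play is mixed.
Left is strictly dominated by Right (it gives Player I strictly more in every row), so Player II never plays it.
On the remaining 2×2 (Up, Down vs Center, Right):
Let Player I play Up with probability p. Expected payoff against Center: (-6)p + (-3)(1−p) = −3p − 3; against Right: (-2)p + (-6)(1−p) = 4p − 6.
Setting these equal: −3p − 3 = 4p − 6 ⇒ −7p = -3 ⇒ p = 3/7, and the value is (-3)·(3/7) − 3 = -30/7.
For Player II: with q = P(Center), equating Up's and Down's payoffs gives −4q − 2 = 3q − 6 ⇒ q = 4/7.

-30/7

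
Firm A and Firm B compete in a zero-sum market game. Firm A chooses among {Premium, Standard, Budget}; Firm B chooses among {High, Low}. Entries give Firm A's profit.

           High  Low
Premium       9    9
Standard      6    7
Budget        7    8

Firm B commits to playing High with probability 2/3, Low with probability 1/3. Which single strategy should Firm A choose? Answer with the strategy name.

Expected payoff of Premium: (2/3)·9 + (1/3)·9 = 9.
Expected payoff of Standard: (2/3)·6 + (1/3)·7 = 19/3.
Expected payoff of Budget: (2/3)·7 + (1/3)·8 = 22/3.
The largest is 9, so Firm A's best response is Premium.

Premium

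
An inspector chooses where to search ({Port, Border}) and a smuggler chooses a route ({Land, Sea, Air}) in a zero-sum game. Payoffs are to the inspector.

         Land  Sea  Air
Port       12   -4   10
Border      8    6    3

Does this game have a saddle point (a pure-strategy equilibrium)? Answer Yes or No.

Row minima: Port → -4, Border → 3; maximin = 3.
Column maxima: Land → 12, Sea → 6, Air → 10; minimax = 6.
3 ≠ 6, so no pure-strategy equilibrium exists.

No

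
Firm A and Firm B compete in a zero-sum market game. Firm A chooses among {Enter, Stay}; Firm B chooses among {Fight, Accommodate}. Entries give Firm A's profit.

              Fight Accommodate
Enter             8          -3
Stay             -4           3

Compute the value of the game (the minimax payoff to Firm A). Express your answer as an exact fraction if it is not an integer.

2/3

Row minima: Enter → -3, Stay → -4; maximin = -3.
Column maxima: Fight → 8, Accommodate → 3; minimax = 3.
-3 ≠ 3, so there is no saddle point; optimal play is mixed.
Let Firm A play Enter with probability p. Expected payoff against Fight: 8p + (-4)(1−p) = 12p − 4; against Accommodate: (-3)p + 3(1−p) = −6p + 3.
Setting these equal: 12p − 4 = −6p + 3 ⇒ 18p = 7 ⇒ p = 7/18, and the value is (12)·(7/18) − 4 = 2/3.
For Firm B: with q = P(Fight), equating Enter's and Stay's payoffs gives 11q − 3 = −7q + 3 ⇒ q = 1/3.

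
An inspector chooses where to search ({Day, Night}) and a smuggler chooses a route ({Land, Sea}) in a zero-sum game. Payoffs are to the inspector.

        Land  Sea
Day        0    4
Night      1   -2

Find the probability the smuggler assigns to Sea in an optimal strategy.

1/7

Row minima: Day → 0, Night → -2; maximin = 0.
Column maxima: Land → 1, Sea → 4; minimax = 1.
0 ≠ 1, so there is no saddle point; optimal play is mixed.
Let the inspector play Day with probability p. Expected payoff against Land: 0p + 1(1−p) = −p + 1; against Sea: 4p + (-2)(1−p) = 6p − 2.
Setting these equal: −p + 1 = 6p − 2 ⇒ −7p = -3 ⇒ p = 3/7, and the value is (-1)·(3/7) + 1 = 4/7.
For the smuggler: with q = P(Land), equating Day's and Night's payoffs gives −4q + 4 = 3q − 2 ⇒ q = 6/7.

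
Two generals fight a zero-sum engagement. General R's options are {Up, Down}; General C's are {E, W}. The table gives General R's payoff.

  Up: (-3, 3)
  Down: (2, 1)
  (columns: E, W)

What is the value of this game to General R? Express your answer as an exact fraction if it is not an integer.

9/7

Row minima: Up → -3, Down → 1; maximin = 1.
Column maxima: E → 2, W → 3; minimax = 2.
1 ≠ 2, so there is no saddle point; optimal play is mixed.
Let General R play Up with probability p. Expected payoff against E: (-3)p + 2(1−p) = −5p + 2; against W: 3p + 1(1−p) = 2p + 1.
Setting these equal: −5p + 2 = 2p + 1 ⇒ −7p = -1 ⇒ p = 1/7, and the value is (-5)·(1/7) + 2 = 9/7.
For General C: with q = P(E), equating Up's and Down's payoffs gives −6q + 3 = q + 1 ⇒ q = 2/7.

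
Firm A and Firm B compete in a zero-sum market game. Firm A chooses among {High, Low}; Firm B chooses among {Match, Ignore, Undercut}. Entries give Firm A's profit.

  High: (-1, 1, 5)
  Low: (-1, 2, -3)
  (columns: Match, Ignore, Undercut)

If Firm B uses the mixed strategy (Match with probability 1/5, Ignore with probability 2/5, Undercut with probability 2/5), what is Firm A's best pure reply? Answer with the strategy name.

Expected payoff of High: (1/5)·(-1) + (2/5)·1 + (2/5)·5 = 11/5.
Expected payoff of Low: (1/5)·(-1) + (2/5)·2 + (2/5)·(-3) = -3/5.
The largest is 11/5, so Firm A's best response is High.

High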